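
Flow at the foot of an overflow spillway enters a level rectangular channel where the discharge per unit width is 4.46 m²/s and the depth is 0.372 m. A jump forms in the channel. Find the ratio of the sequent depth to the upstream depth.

V₁ = q/y₁ = 4.46/0.372 = 12.0 m/s. Fr₁ = V₁/√(g·y₁) = 12.0/√(9.81×0.372) = 6.28.
By Bélanger, y₂/y₁ = ½[√(1 + 8Fr₁²) − 1] = ½[√316.1 − 1] = 8.39.

y₂/y₁ = 8.39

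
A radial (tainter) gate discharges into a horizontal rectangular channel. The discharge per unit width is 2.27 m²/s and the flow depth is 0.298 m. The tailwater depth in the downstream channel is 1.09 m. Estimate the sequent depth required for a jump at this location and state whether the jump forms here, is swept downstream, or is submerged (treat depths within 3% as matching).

V₁ = q/y₁ = 2.27/0.298 = 7.62 m/s. Fr₁ = V₁/√(g·y₁) = 7.62/√(9.81×0.298) = 4.46.
From the momentum equation for a rectangular channel, y₂/y₁ = ½[√(1 + 8Fr₁²) − 1] = ½[√159.8 − 1] = 5.82.
y₂ = 5.82 × 0.298 = 1.73 m.
Tailwater y_tw = 1.09 m: y_tw < y₂, so the jump is swept downstream.

y₂ = 1.73 m; the jump is swept downstream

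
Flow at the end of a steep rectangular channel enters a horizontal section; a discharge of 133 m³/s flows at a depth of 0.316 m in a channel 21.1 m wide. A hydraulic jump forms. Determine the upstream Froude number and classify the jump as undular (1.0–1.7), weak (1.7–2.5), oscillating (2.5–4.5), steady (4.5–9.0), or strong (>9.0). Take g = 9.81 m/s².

q = Q/b = 133/21.1 = 6.30 m²/s; V₁ = q/y₁ = 19.9 m/s. Fr₁ = V₁/√(g·y₁) = 11.3.
Fr₁ = 11.3 lies in the strong range.

Fr₁ = 11.3; strong jump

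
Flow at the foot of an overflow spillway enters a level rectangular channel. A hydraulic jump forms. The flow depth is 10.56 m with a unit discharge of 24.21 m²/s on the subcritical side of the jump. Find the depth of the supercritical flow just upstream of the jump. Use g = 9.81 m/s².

V₂ = q/y₂ = 24.21/10.56 = 2.293 m/s; Fr₂ = V₂/√(g·y₂) = 0.2252.
The Bélanger relation is symmetric: y₁/y₂ = ½[√(1 + 8Fr₂²) − 1] = ½[√1.4059 − 1] = 0.09285.
y₁ = 0.09285 × 10.56 = 0.9805 m.

y₁ = 0.9805 m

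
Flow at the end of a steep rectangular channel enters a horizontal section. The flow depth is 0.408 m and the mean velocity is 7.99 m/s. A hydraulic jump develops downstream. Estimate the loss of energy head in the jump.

ΔE = 1.43 m

Fr₁ = V₁/√(g·y₁) = 7.99/√(9.81×0.408) = 3.99.
Sequent-depth ratio: y₂/y₁ = ½[√(1 + 8Fr₁²) − 1] = ½[√128.6 − 1] = 5.17.
y₂ = 5.17 × 0.408 = 2.11 m.
Head loss: ΔE = (y₂ − y₁)³/(4y₁y₂) = (2.11 − 0.408)³/(4×0.408×2.11) = 4.93/3.44 = 1.43 m.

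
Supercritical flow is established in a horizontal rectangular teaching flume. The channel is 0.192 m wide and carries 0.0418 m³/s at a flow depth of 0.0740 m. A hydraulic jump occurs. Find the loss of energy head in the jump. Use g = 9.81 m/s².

q = Q/b = 0.0418/0.192 = 0.218 m²/s; V₁ = q/y₁ = 2.94 m/s. Fr₁ = V₁/√(g·y₁) = 3.45.
From the momentum equation for a rectangular channel, y₂/y₁ = ½[√(1 + 8Fr₁²) − 1] = ½[√96.38 − 1] = 4.41.
y₂ = 4.41 × 0.0740 = 0.326 m.
V₂ = q/y₂ = 0.218/0.326 = 0.667 m/s. E₁ = y₁ + V₁²/2g = 0.515 m; E₂ = y₂ + V₂²/2g = 0.349 m. ΔE = E₁ − E₂ = 0.166 m.

ΔE = 0.166 m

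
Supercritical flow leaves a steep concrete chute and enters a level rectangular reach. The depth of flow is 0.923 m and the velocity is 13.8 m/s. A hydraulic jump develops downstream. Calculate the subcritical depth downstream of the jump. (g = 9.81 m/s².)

Fr₁ = V₁/√(g·y₁) = 13.8/√(9.81×0.923) = 4.59.
By Bélanger, y₂/y₁ = ½[√(1 + 8Fr₁²) − 1] = ½[√169.3 − 1] = 6.00.
y₂ = 6.00 × 0.923 = 5.54 m.

y₂ = 5.54 m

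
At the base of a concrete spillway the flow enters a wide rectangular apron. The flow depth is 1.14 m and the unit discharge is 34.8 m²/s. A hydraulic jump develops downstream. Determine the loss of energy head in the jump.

ΔE = 34.2 m

V₁ = q/y₁ = 34.8/1.14 = 30.5 m/s. Fr₁ = V₁/√(g·y₁) = 30.5/√(9.81×1.14) = 9.13.
Bélanger equation: y₂/y₁ = ½[√(1 + 8Fr₁²) − 1] = ½[√667.6 − 1] = 12.4.
y₂ = 12.4 × 1.14 = 14.2 m.
V₂ = q/y₂ = 34.8/14.2 = 2.46 m/s. E₁ = y₁ + V₁²/2g = 48.6 m; E₂ = y₂ + V₂²/2g = 14.5 m. ΔE = E₁ − E₂ = 34.2 m.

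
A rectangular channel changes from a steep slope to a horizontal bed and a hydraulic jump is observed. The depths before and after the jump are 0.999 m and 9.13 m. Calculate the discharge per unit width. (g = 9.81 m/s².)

For a rectangular channel the momentum equation gives q² = ½·g·y₁·y₂·(y₁ + y₂) = ½×9.81×0.999×9.13×10.1 = 453.
q = √453 = 21.3 m²/s.

q = 21.3 m²/s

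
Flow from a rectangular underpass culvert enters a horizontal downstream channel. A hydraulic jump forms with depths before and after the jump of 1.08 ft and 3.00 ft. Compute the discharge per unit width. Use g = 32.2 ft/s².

For a rectangular channel the momentum equation gives q² = ½·g·y₁·y₂·(y₁ + y₂) = ½×32.2×1.08×3.00×4.08 = 213.
q = √213 = 14.6 ft²/s.

q = 14.6 ft²/s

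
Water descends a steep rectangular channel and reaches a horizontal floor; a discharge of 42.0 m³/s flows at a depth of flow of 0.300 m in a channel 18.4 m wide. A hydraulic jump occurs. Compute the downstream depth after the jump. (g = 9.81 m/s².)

y₂ = 1.74 m

q = Q/b = 42.0/18.4 = 2.28 m²/s; V₁ = q/y₁ = 7.61 m/s. Fr₁ = V₁/√(g·y₁) = 4.44.
Bélanger equation: y₂/y₁ = ½[√(1 + 8Fr₁²) − 1] = ½[√158.4 − 1] = 5.79.
y₂ = 5.79 × 0.300 = 1.74 m.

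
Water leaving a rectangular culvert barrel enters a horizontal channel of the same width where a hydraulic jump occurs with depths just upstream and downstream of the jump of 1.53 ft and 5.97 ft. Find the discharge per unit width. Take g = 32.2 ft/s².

For a rectangular channel the momentum equation gives q² = ½·g·y₁·y₂·(y₁ + y₂) = ½×32.2×1.53×5.97×7.50 = 1103.
q = √1103 = 33.2 ft²/s.

q = 33.2 ft²/s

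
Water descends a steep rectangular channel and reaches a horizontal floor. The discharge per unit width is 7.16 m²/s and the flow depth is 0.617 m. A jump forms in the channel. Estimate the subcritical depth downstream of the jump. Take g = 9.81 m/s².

y₂ = 3.82 m

V₁ = q/y₁ = 7.16/0.617 = 11.6 m/s. Fr₁ = V₁/√(g·y₁) = 11.6/√(9.81×0.617) = 4.72.
Sequent-depth ratio: y₂/y₁ = ½[√(1 + 8Fr₁²) − 1] = ½[√179.0 − 1] = 6.19.
y₂ = 6.19 × 0.617 = 3.82 m.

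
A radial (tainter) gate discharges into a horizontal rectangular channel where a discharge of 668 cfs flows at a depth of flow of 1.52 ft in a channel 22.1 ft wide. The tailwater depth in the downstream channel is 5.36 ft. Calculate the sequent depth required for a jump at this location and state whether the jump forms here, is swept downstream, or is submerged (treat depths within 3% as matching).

q = Q/b = 668/22.1 = 30.2 ft²/s; V₁ = q/y₁ = 19.9 ft/s. Fr₁ = V₁/√(g·y₁) = 2.84.
Sequent-depth ratio: y₂/y₁ = ½[√(1 + 8Fr₁²) − 1] = ½[√65.64 − 1] = 3.55.
y₂ = 3.55 × 1.52 = 5.40 ft.
Tailwater y_tw = 5.36 ft: y_tw ≈ y₂, so the jump forms here.

y₂ = 5.40 ft; the jump forms here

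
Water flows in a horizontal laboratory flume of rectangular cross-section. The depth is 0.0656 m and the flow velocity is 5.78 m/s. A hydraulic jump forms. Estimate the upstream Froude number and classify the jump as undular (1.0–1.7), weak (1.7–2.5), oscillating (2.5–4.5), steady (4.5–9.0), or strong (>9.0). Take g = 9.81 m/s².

Fr₁ = V₁/√(g·y₁) = 5.78/√(9.81×0.0656) = 7.21.
Fr₁ = 7.21 lies in the steady range.

Fr₁ = 7.21; steady jump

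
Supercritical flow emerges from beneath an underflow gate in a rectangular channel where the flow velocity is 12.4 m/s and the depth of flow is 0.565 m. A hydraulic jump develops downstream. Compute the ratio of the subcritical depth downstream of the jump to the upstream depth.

Fr₁ = V₁/√(g·y₁) = 12.4/√(9.81×0.565) = 5.27.
Bélanger equation: y₂/y₁ = ½[√(1 + 8Fr₁²) − 1] = ½[√222.9 − 1] = 6.97.

y₂/y₁ = 6.97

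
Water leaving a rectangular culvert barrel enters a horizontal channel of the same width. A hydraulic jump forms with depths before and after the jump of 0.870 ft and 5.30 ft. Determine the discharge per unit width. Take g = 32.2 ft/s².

For a rectangular channel the momentum equation gives q² = ½·g·y₁·y₂·(y₁ + y₂) = ½×32.2×0.870×5.30×6.17 = 458.
q = √458 = 21.4 ft²/s.

q = 21.4 ft²/s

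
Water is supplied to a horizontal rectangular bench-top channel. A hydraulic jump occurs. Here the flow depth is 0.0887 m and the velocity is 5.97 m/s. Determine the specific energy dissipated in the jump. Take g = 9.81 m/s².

Fr₁ = V₁/√(g·y₁) = 5.97/√(9.81×0.0887) = 6.40.
Conjugate-depth relation: y₂/y₁ = ½[√(1 + 8Fr₁²) − 1] = ½[√328.7 − 1] = 8.56.
y₂ = 8.56 × 0.0887 = 0.760 m.
q = V₁·y₁ = 5.97 × 0.0887 = 0.530 m²/s. V₂ = q/y₂ = 0.530/0.760 = 0.697 m/s. E₁ = y₁ + V₁²/2g = 1.91 m; E₂ = y₂ + V₂²/2g = 0.784 m. ΔE = E₁ − E₂ = 1.12 m.

ΔE = 1.12 m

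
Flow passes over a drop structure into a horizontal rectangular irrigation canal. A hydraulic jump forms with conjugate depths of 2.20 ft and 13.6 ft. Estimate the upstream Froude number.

Fr₁ = 4.71

For a rectangular channel the momentum equation gives q² = ½·g·y₁·y₂·(y₁ + y₂) = ½×32.2×2.20×13.6×15.8 = 7611.
q = √7611 = 87.2 ft²/s.
V₁ = q/y₁ = 39.7 ft/s; Fr₁ = V₁/√(g·y₁) = 4.71.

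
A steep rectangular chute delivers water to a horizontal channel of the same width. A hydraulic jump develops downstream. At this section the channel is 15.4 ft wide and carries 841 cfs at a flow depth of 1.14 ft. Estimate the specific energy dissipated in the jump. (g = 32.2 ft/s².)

ΔE = 24.3 ft

q = Q/b = 841/15.4 = 54.6 ft²/s; V₁ = q/y₁ = 47.9 ft/s. Fr₁ = V₁/√(g·y₁) = 7.91.
From the momentum equation for a rectangular channel, y₂/y₁ = ½[√(1 + 8Fr₁²) − 1] = ½[√501.1 − 1] = 10.7.
y₂ = 10.7 × 1.14 = 12.2 ft.
V₂ = q/y₂ = 54.6/12.2 = 4.48 ft/s. E₁ = y₁ + V₁²/2g = 36.8 ft; E₂ = y₂ + V₂²/2g = 12.5 ft. ΔE = E₁ − E₂ = 24.3 ft.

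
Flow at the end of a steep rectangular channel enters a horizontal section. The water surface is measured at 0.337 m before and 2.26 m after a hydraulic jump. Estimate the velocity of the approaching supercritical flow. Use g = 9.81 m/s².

V₁ = 9.24 m/s

For a rectangular channel the momentum equation gives q² = ½·g·y₁·y₂·(y₁ + y₂) = ½×9.81×0.337×2.26×2.60 = 9.70.
q = √9.70 = 3.11 m²/s.
V₁ = q/y₁ = 3.11/0.337 = 9.24 m/s.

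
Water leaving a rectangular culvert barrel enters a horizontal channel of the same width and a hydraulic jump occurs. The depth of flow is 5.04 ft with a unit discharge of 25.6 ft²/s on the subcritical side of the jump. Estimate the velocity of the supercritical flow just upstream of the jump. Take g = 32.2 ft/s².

V₁ = 20.0 ft/s

V₂ = q/y₂ = 25.6/5.04 = 5.08 ft/s; Fr₂ = V₂/√(g·y₂) = 0.399.
From the momentum equation (using Fr₂), y₁/y₂ = ½[√(1 + 8Fr₂²) − 1] = ½[√2.272 − 1] = 0.254.
y₁ = 0.254 × 5.04 = 1.28 ft.
V₁ = q/y₁ = 25.6/1.28 = 20.0 ft/s.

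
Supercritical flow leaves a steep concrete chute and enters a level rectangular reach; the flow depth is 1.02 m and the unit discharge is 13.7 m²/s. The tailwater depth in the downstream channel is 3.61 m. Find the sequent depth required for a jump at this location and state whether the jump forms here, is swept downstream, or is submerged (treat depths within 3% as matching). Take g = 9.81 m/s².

y₂ = 5.64 m; the jump is swept downstream

V₁ = q/y₁ = 13.7/1.02 = 13.4 m/s. Fr₁ = V₁/√(g·y₁) = 13.4/√(9.81×1.02) = 4.25.
Conjugate-depth relation: y₂/y₁ = ½[√(1 + 8Fr₁²) − 1] = ½[√145.2 − 1] = 5.53.
y₂ = 5.53 × 1.02 = 5.64 m.
Tailwater y_tw = 3.61 m: y_tw < y₂, so the jump is swept downstream.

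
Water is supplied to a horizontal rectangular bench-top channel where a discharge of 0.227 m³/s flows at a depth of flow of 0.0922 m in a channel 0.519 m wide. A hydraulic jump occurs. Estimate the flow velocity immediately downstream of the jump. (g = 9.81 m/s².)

q = Q/b = 0.227/0.519 = 0.437 m²/s; V₁ = q/y₁ = 4.74 m/s. Fr₁ = V₁/√(g·y₁) = 4.99.
Bélanger equation: y₂/y₁ = ½[√(1 + 8Fr₁²) − 1] = ½[√200.0 − 1] = 6.57.
y₂ = 6.57 × 0.0922 = 0.606 m.
V₂ = q/y₂ = 0.437/0.606 = 0.722 m/s.

V₂ = 0.722 m/s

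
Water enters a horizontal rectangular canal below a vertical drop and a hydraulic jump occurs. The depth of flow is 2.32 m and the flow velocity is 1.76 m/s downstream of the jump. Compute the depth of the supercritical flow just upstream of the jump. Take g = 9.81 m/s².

Fr₂ = V₂/√(g·y₂) = 1.76/√(9.81×2.32) = 0.369.
The Bélanger relation is symmetric: y₁/y₂ = ½[√(1 + 8Fr₂²) − 1] = ½[√2.089 − 1] = 0.223.
y₁ = 0.223 × 2.32 = 0.517 m.

y₁ = 0.517 m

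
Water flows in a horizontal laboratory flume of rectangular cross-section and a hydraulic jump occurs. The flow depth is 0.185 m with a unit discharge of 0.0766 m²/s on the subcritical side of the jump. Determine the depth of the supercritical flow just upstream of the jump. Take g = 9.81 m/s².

y₁ = 0.0301 m

V₂ = q/y₂ = 0.0766/0.185 = 0.414 m/s; Fr₂ = V₂/√(g·y₂) = 0.307.
The Bélanger relation is symmetric: y₁/y₂ = ½[√(1 + 8Fr₂²) − 1] = ½[√1.756 − 1] = 0.163.
y₁ = 0.163 × 0.185 = 0.0301 m.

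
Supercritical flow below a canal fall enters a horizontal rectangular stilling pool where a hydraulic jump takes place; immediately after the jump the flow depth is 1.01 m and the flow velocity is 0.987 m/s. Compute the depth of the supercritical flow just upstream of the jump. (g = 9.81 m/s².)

y₁ = 0.170 m

Fr₂ = V₂/√(g·y₂) = 0.987/√(9.81×1.01) = 0.314.
The Bélanger relation is symmetric: y₁/y₂ = ½[√(1 + 8Fr₂²) − 1] = ½[√1.787 − 1] = 0.168.
y₁ = 0.168 × 1.01 = 0.170 m.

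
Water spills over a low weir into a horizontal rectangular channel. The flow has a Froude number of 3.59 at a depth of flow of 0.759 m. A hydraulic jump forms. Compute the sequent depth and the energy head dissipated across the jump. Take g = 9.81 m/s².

y₂ = 3.49 m; ΔE = 1.93 m

Fr₁ = 3.59 (given).
By Bélanger, y₂/y₁ = ½[√(1 + 8Fr₁²) − 1] = ½[√104.1 − 1] = 4.60.
y₂ = 4.60 × 0.759 = 3.49 m.
Head loss: ΔE = (y₂ − y₁)³/(4y₁y₂) = (3.49 − 0.759)³/(4×0.759×3.49) = 20.4/10.6 = 1.93 m.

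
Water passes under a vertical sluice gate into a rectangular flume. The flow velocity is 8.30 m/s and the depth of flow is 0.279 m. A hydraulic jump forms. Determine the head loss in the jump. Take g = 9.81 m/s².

Fr₁ = V₁/√(g·y₁) = 8.30/√(9.81×0.279) = 5.02.
By Bélanger, y₂/y₁ = ½[√(1 + 8Fr₁²) − 1] = ½[√202.4 − 1] = 6.61.
y₂ = 6.61 × 0.279 = 1.84 m.
Head loss: ΔE = (y₂ − y₁)³/(4y₁y₂) = (1.84 − 0.279)³/(4×0.279×1.84) = 3.84/2.06 = 1.86 m.

ΔE = 1.86 m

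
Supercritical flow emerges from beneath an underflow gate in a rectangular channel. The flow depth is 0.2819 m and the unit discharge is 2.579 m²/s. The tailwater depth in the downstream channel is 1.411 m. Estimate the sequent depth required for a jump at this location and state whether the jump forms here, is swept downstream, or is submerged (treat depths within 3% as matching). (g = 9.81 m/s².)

V₁ = q/y₁ = 2.579/0.2819 = 9.149 m/s. Fr₁ = V₁/√(g·y₁) = 9.149/√(9.81×0.2819) = 5.501.
Sequent-depth ratio: y₂/y₁ = ½[√(1 + 8Fr₁²) − 1] = ½[√243.12 − 1] = 7.296.
y₂ = 7.296 × 0.2819 = 2.057 m.
Tailwater y_tw = 1.411 m: y_tw < y₂, so the jump is swept downstream.

y₂ = 2.057 m; the jump is swept downstream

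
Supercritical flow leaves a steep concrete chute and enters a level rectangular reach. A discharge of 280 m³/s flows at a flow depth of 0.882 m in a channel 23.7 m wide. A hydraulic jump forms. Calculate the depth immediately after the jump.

y₂ = 5.26 m

q = Q/b = 280/23.7 = 11.8 m²/s; V₁ = q/y₁ = 13.4 m/s. Fr₁ = V₁/√(g·y₁) = 4.55.
From the momentum equation for a rectangular channel, y₂/y₁ = ½[√(1 + 8Fr₁²) − 1] = ½[√166.9 − 1] = 5.96.
y₂ = 5.96 × 0.882 = 5.26 m.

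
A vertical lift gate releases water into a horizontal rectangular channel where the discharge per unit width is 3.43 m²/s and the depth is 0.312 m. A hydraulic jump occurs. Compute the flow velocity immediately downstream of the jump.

V₁ = q/y₁ = 3.43/0.312 = 11.0 m/s. Fr₁ = V₁/√(g·y₁) = 11.0/√(9.81×0.312) = 6.28.
From the momentum equation for a rectangular channel, y₂/y₁ = ½[√(1 + 8Fr₁²) − 1] = ½[√316.9 − 1] = 8.40.
y₂ = 8.40 × 0.312 = 2.62 m.
V₂ = q/y₂ = 3.43/2.62 = 1.31 m/s.

V₂ = 1.31 m/s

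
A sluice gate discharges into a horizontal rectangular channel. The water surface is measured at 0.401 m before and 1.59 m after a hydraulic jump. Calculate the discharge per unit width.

For a rectangular channel the momentum equation gives q² = ½·g·y₁·y₂·(y₁ + y₂) = ½×9.81×0.401×1.59×1.99 = 6.23.
q = √6.23 = 2.50 m²/s.

q = 2.50 m²/s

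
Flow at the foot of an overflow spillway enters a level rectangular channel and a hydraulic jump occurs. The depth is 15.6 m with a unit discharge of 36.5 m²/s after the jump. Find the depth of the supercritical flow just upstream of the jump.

y₁ = 1.05 m

V₂ = q/y₂ = 36.5/15.6 = 2.34 m/s; Fr₂ = V₂/√(g·y₂) = 0.189.
Applying the sequent-depth relation in reverse, y₁/y₂ = ½[√(1 + 8Fr₂²) − 1] = ½[√1.286 − 1] = 0.0670.
y₁ = 0.0670 × 15.6 = 1.05 m.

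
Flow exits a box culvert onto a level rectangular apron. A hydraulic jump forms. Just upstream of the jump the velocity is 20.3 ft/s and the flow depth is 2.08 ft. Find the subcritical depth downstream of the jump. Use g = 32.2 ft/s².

y₂ = 6.33 ft

Fr₁ = V₁/√(g·y₁) = 20.3/√(32.2×2.08) = 2.48.
By Bélanger, y₂/y₁ = ½[√(1 + 8Fr₁²) − 1] = ½[√50.22 − 1] = 3.04.
y₂ = 3.04 × 2.08 = 6.33 ft.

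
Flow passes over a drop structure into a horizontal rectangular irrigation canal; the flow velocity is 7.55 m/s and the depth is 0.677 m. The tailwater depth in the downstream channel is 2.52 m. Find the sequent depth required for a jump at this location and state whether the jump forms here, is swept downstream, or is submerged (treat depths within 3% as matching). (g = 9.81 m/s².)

Fr₁ = V₁/√(g·y₁) = 7.55/√(9.81×0.677) = 2.93.
Bélanger equation: y₂/y₁ = ½[√(1 + 8Fr₁²) − 1] = ½[√69.66 − 1] = 3.67.
y₂ = 3.67 × 0.677 = 2.49 m.
Tailwater y_tw = 2.52 m: y_tw ≈ y₂, so the jump forms here.

y₂ = 2.49 m; the jump forms here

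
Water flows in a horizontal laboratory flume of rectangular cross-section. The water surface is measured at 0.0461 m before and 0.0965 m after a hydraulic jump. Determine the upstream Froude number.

Fr₁ = 1.80

For a rectangular channel the momentum equation gives q² = ½·g·y₁·y₂·(y₁ + y₂) = ½×9.81×0.0461×0.0965×0.143 = 0.00311.
q = √0.00311 = 0.0558 m²/s.
V₁ = q/y₁ = 1.21 m/s; Fr₁ = V₁/√(g·y₁) = 1.80.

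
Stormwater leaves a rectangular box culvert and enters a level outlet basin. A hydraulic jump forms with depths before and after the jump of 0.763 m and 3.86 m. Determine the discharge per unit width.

For a rectangular channel the momentum equation gives q² = ½·g·y₁·y₂·(y₁ + y₂) = ½×9.81×0.763×3.86×4.62 = 66.8.
q = √66.8 = 8.17 m²/s.

q = 8.17 m²/s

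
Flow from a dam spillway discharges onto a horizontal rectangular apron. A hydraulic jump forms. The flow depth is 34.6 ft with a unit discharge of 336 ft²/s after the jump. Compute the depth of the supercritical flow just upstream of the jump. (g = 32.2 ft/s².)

V₂ = q/y₂ = 336/34.6 = 9.71 ft/s; Fr₂ = V₂/√(g·y₂) = 0.291.
Since the conjugate-depth ratio holds either way, y₁/y₂ = ½[√(1 + 8Fr₂²) − 1] = ½[√1.677 − 1] = 0.148.
y₁ = 0.148 × 34.6 = 5.10 ft.

y₁ = 5.10 ft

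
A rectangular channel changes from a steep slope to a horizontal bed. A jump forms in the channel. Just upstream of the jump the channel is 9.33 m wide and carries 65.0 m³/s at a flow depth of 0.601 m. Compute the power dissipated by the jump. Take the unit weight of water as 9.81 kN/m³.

q = Q/b = 65.0/9.33 = 6.97 m²/s; V₁ = q/y₁ = 11.6 m/s. Fr₁ = V₁/√(g·y₁) = 4.77.
Bélanger equation: y₂/y₁ = ½[√(1 + 8Fr₁²) − 1] = ½[√183.3 − 1] = 6.27.
y₂ = 6.27 × 0.601 = 3.77 m.
V₂ = q/y₂ = 6.97/3.77 = 1.85 m/s. E₁ = y₁ + V₁²/2g = 7.45 m; E₂ = y₂ + V₂²/2g = 3.94 m. ΔE = E₁ − E₂ = 3.51 m.
P = γ·Q·ΔE = 9.81 × 65.0 × 3.51 = 2236 kW.

P = 2236 kW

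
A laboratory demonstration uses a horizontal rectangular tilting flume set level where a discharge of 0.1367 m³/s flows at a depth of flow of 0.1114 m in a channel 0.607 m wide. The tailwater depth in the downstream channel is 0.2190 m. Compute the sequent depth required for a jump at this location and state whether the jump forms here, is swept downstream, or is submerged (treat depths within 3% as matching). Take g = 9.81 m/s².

y₂ = 0.2540 m; the jump is swept downstream

q = Q/b = 0.1367/0.607 = 0.2252 m²/s; V₁ = q/y₁ = 2.022 m/s. Fr₁ = V₁/√(g·y₁) = 1.934.
Bélanger equation: y₂/y₁ = ½[√(1 + 8Fr₁²) − 1] = ½[√30.917 − 1] = 2.280.
y₂ = 2.280 × 0.1114 = 0.2540 m.
Tailwater y_tw = 0.2190 m: y_tw < y₂, so the jump is swept downstream.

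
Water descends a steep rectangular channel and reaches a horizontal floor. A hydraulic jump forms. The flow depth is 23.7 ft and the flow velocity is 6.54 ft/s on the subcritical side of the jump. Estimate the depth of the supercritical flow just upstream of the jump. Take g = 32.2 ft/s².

Fr₂ = V₂/√(g·y₂) = 6.54/√(32.2×23.7) = 0.237.
Since the conjugate-depth ratio holds either way, y₁/y₂ = ½[√(1 + 8Fr₂²) − 1] = ½[√1.448 − 1] = 0.102.
y₁ = 0.102 × 23.7 = 2.41 ft.

y₁ = 2.41 ft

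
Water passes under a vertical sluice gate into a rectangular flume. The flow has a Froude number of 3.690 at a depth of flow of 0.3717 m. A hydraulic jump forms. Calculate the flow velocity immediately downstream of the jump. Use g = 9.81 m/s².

Fr₁ = 3.690 (given).
By Bélanger, y₂/y₁ = ½[√(1 + 8Fr₁²) − 1] = ½[√109.93 − 1] = 4.742.
y₂ = 4.742 × 0.3717 = 1.763 m.
V₁ = Fr₁·√(g·y₁) = 3.690×√(9.81×0.3717) = 7.046 m/s; q = V₁·y₁ = 2.619 m²/s.
V₂ = q/y₂ = 2.619/1.763 = 1.486 m/s.

V₂ = 1.486 m/s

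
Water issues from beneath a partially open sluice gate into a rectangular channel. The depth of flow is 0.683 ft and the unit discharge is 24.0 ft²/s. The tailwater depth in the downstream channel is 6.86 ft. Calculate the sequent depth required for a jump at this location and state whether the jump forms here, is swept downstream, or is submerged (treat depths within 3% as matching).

y₂ = 6.90 ft; the jump forms here

V₁ = q/y₁ = 24.0/0.683 = 35.1 ft/s. Fr₁ = V₁/√(g·y₁) = 35.1/√(32.2×0.683) = 7.49.
Conjugate-depth relation: y₂/y₁ = ½[√(1 + 8Fr₁²) − 1] = ½[√450.2 − 1] = 10.1.
y₂ = 10.1 × 0.683 = 6.90 ft.
Tailwater y_tw = 6.86 ft: y_tw ≈ y₂, so the jump forms here.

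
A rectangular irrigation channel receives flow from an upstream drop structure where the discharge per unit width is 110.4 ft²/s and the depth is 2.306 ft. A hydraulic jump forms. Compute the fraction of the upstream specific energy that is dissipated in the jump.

V₁ = q/y₁ = 110.4/2.306 = 47.88 ft/s. Fr₁ = V₁/√(g·y₁) = 47.88/√(32.2×2.306) = 5.556.
From the momentum equation for a rectangular channel, y₂/y₁ = ½[√(1 + 8Fr₁²) − 1] = ½[√247.94 − 1] = 7.373.
y₂ = 7.373 × 2.306 = 17.00 ft.
E₁ = y₁ + V₁²/2g = 37.90 ft. ΔE = (y₂ − y₁)³/(4y₁y₂) = 20.24 ft. ΔE/E₁ = 20.24/37.90 = 0.534.

ΔE/E₁ = 0.534 (53.4%)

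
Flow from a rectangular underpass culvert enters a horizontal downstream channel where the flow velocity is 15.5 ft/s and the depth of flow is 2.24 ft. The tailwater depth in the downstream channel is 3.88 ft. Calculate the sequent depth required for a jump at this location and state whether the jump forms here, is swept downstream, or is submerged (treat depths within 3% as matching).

y₂ = 4.77 ft; the jump is swept downstream

Fr₁ = V₁/√(g·y₁) = 15.5/√(32.2×2.24) = 1.83.
Conjugate-depth relation: y₂/y₁ = ½[√(1 + 8Fr₁²) − 1] = ½[√27.65 − 1] = 2.13.
y₂ = 2.13 × 2.24 = 4.77 ft.
Tailwater y_tw = 3.88 ft: y_tw < y₂, so the jump is swept downstream.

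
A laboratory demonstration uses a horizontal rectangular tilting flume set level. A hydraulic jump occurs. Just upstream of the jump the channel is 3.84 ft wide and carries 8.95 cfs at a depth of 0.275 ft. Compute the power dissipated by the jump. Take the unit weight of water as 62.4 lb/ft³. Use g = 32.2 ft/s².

P = 0.329 hp

q = Q/b = 8.95/3.84 = 2.33 ft²/s; V₁ = q/y₁ = 8.48 ft/s. Fr₁ = V₁/√(g·y₁) = 2.85.
From the momentum equation for a rectangular channel, y₂/y₁ = ½[√(1 + 8Fr₁²) − 1] = ½[√65.90 − 1] = 3.56.
y₂ = 3.56 × 0.275 = 0.979 ft.
V₂ = q/y₂ = 2.33/0.979 = 2.38 ft/s. E₁ = y₁ + V₁²/2g = 1.39 ft; E₂ = y₂ + V₂²/2g = 1.07 ft. ΔE = E₁ − E₂ = 0.324 ft.
P = γ·Q·ΔE/550 = 62.4 × 8.95 × 0.324 / 550 = 0.329 hp.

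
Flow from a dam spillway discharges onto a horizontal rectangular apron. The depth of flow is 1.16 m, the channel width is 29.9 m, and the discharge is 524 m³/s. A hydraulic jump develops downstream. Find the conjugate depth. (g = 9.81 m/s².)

y₂ = 6.79 m

q = Q/b = 524/29.9 = 17.5 m²/s; V₁ = q/y₁ = 15.1 m/s. Fr₁ = V₁/√(g·y₁) = 4.48.
Bélanger equation: y₂/y₁ = ½[√(1 + 8Fr₁²) − 1] = ½[√161.5 − 1] = 5.85.
y₂ = 5.85 × 1.16 = 6.79 m.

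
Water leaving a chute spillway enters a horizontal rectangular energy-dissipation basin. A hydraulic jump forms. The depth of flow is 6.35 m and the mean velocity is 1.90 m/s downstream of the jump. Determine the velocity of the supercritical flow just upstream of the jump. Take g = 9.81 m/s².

V₁ = 18.1 m/s

Fr₂ = V₂/√(g·y₂) = 1.90/√(9.81×6.35) = 0.241.
Applying the sequent-depth relation in reverse, y₁/y₂ = ½[√(1 + 8Fr₂²) − 1] = ½[√1.464 − 1] = 0.105.
y₁ = 0.105 × 6.35 = 0.666 m.
V₁ = q/y₁ = 12.1/0.666 = 18.1 m/s.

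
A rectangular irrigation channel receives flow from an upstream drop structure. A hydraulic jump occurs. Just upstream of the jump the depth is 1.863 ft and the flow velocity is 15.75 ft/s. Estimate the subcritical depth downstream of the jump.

Fr₁ = V₁/√(g·y₁) = 15.75/√(32.2×1.863) = 2.034.
By Bélanger, y₂/y₁ = ½[√(1 + 8Fr₁²) − 1] = ½[√34.081 − 1] = 2.419.
y₂ = 2.419 × 1.863 = 4.507 ft.

y₂ = 4.507 ft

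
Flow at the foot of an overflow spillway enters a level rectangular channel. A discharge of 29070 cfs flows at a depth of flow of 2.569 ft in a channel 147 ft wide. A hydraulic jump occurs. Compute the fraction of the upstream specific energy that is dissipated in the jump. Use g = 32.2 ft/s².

q = Q/b = 29070/147 = 197.8 ft²/s; V₁ = q/y₁ = 76.98 ft/s. Fr₁ = V₁/√(g·y₁) = 8.464.
Bélanger equation: y₂/y₁ = ½[√(1 + 8Fr₁²) − 1] = ½[√574.06 − 1] = 11.48.
y₂ = 11.48 × 2.569 = 29.49 ft.
E₁ = y₁ + V₁²/2g = 94.58 ft. ΔE = (y₂ − y₁)³/(4y₁y₂) = 64.39 ft. ΔE/E₁ = 64.39/94.58 = 0.681.

ΔE/E₁ = 0.681 (68.1%)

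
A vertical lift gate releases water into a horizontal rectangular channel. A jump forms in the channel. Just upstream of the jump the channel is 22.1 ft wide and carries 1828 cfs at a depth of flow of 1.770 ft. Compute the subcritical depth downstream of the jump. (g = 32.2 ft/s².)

y₂ = 14.63 ft

q = Q/b = 1828/22.1 = 82.71 ft²/s; V₁ = q/y₁ = 46.73 ft/s. Fr₁ = V₁/√(g·y₁) = 6.190.
Conjugate-depth relation: y₂/y₁ = ½[√(1 + 8Fr₁²) − 1] = ½[√307.54 − 1] = 8.268.
y₂ = 8.268 × 1.770 = 14.63 ft.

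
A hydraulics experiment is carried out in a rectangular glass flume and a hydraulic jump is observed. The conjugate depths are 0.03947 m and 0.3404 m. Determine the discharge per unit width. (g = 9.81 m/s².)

For a rectangular channel the momentum equation gives q² = ½·g·y₁·y₂·(y₁ + y₂) = ½×9.81×0.03947×0.3404×0.3799 = 0.02503.
q = √0.02503 = 0.1582 m²/s.

q = 0.1582 m²/s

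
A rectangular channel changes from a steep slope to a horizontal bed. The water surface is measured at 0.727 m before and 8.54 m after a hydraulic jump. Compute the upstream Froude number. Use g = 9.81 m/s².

For a rectangular channel the momentum equation gives q² = ½·g·y₁·y₂·(y₁ + y₂) = ½×9.81×0.727×8.54×9.27 = 282.
q = √282 = 16.8 m²/s.
V₁ = q/y₁ = 23.1 m/s; Fr₁ = V₁/√(g·y₁) = 8.65.

Fr₁ = 8.65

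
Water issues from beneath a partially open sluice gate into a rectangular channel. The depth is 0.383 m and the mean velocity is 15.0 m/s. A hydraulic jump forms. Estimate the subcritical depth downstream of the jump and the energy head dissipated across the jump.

Fr₁ = V₁/√(g·y₁) = 15.0/√(9.81×0.383) = 7.74.
By Bélanger, y₂/y₁ = ½[√(1 + 8Fr₁²) − 1] = ½[√480.1 − 1] = 10.5.
y₂ = 10.5 × 0.383 = 4.00 m.
Head loss: ΔE = (y₂ − y₁)³/(4y₁y₂) = (4.00 − 0.383)³/(4×0.383×4.00) = 47.5/6.13 = 7.74 m.

y₂ = 4.00 m; ΔE = 7.74 m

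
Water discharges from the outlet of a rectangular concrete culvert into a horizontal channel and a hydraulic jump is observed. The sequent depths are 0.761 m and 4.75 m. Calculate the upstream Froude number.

For a rectangular channel the momentum equation gives q² = ½·g·y₁·y₂·(y₁ + y₂) = ½×9.81×0.761×4.75×5.51 = 97.7.
q = √97.7 = 9.88 m²/s.
V₁ = q/y₁ = 13.0 m/s; Fr₁ = V₁/√(g·y₁) = 4.75.

Fr₁ = 4.75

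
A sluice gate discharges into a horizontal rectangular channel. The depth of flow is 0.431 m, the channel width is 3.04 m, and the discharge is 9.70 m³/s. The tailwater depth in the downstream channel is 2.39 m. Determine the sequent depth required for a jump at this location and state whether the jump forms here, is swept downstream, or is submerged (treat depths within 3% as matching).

q = Q/b = 9.70/3.04 = 3.19 m²/s; V₁ = q/y₁ = 7.40 m/s. Fr₁ = V₁/√(g·y₁) = 3.60.
From the momentum equation for a rectangular channel, y₂/y₁ = ½[√(1 + 8Fr₁²) − 1] = ½[√104.7 − 1] = 4.62.
y₂ = 4.62 × 0.431 = 1.99 m.
Tailwater y_tw = 2.39 m: y_tw > y₂, so the jump is submerged.

y₂ = 1.99 m; the jump is submerged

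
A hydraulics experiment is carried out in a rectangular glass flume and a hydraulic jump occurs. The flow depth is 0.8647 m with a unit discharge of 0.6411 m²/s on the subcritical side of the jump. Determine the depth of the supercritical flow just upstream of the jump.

V₂ = q/y₂ = 0.6411/0.8647 = 0.7414 m/s; Fr₂ = V₂/√(g·y₂) = 0.2546.
Since the conjugate-depth ratio holds either way, y₁/y₂ = ½[√(1 + 8Fr₂²) − 1] = ½[√1.5184 − 1] = 0.1161.
y₁ = 0.1161 × 0.8647 = 0.1004 m.

y₁ = 0.1004 m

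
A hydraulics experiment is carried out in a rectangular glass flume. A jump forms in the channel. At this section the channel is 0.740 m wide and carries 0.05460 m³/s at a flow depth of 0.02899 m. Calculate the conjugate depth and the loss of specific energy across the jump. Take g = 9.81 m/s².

q = Q/b = 0.05460/0.740 = 0.07378 m²/s; V₁ = q/y₁ = 2.545 m/s. Fr₁ = V₁/√(g·y₁) = 4.773.
Conjugate-depth relation: y₂/y₁ = ½[√(1 + 8Fr₁²) − 1] = ½[√183.22 − 1] = 6.268.
y₂ = 6.268 × 0.02899 = 0.1817 m.
V₂ = q/y₂ = 0.07378/0.1817 = 0.4061 m/s. E₁ = y₁ + V₁²/2g = 0.3592 m; E₂ = y₂ + V₂²/2g = 0.1901 m. ΔE = E₁ − E₂ = 0.1690 m.

y₂ = 0.1817 m; ΔE = 0.1690 m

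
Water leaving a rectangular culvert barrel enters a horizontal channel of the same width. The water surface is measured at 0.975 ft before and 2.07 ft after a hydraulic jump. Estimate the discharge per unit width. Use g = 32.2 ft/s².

q = 9.95 ft²/s

For a rectangular channel the momentum equation gives q² = ½·g·y₁·y₂·(y₁ + y₂) = ½×32.2×0.975×2.07×3.04 = 98.9.
q = √98.9 = 9.95 ft²/s.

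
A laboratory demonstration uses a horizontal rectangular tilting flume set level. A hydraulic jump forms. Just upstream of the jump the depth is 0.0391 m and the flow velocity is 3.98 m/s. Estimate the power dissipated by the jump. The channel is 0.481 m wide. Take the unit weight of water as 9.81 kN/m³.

Fr₁ = V₁/√(g·y₁) = 3.98/√(9.81×0.0391) = 6.43.
Sequent-depth ratio: y₂/y₁ = ½[√(1 + 8Fr₁²) − 1] = ½[√331.4 − 1] = 8.60.
y₂ = 8.60 × 0.0391 = 0.336 m.
q = V₁·y₁ = 3.98 × 0.0391 = 0.156 m²/s. V₂ = q/y₂ = 0.156/0.336 = 0.463 m/s. E₁ = y₁ + V₁²/2g = 0.846 m; E₂ = y₂ + V₂²/2g = 0.347 m. ΔE = E₁ − E₂ = 0.499 m.
Q = q·b = 0.156 × 0.481 = 0.0749 m³/s. P = γ·Q·ΔE = 9.81 × 0.0749 × 0.499 = 0.367 kW.

P = 0.367 kW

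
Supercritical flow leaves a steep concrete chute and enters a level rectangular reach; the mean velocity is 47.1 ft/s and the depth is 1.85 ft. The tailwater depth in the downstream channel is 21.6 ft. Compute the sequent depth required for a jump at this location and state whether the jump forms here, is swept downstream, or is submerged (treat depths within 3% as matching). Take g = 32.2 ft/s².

Fr₁ = V₁/√(g·y₁) = 47.1/√(32.2×1.85) = 6.10.
Conjugate-depth relation: y₂/y₁ = ½[√(1 + 8Fr₁²) − 1] = ½[√298.9 − 1] = 8.14.
y₂ = 8.14 × 1.85 = 15.1 ft.
Tailwater y_tw = 21.6 ft: y_tw > y₂, so the jump is submerged.

y₂ = 15.1 ft; the jump is submerged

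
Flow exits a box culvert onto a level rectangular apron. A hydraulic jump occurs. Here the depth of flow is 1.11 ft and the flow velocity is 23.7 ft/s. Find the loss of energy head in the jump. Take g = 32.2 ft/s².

ΔE = 3.81 ft

Fr₁ = V₁/√(g·y₁) = 23.7/√(32.2×1.11) = 3.96.
Sequent-depth ratio: y₂/y₁ = ½[√(1 + 8Fr₁²) − 1] = ½[√126.7 − 1] = 5.13.
y₂ = 5.13 × 1.11 = 5.69 ft.
Head loss: ΔE = (y₂ − y₁)³/(4y₁y₂) = (5.69 − 1.11)³/(4×1.11×5.69) = 96.2/25.3 = 3.81 ft.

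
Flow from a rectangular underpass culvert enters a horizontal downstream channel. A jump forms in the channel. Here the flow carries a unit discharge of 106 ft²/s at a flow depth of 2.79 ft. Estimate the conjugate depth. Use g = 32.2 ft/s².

y₂ = 14.5 ft

V₁ = q/y₁ = 106/2.79 = 38.0 ft/s. Fr₁ = V₁/√(g·y₁) = 38.0/√(32.2×2.79) = 4.01.
From the momentum equation for a rectangular channel, y₂/y₁ = ½[√(1 + 8Fr₁²) − 1] = ½[√129.5 − 1] = 5.19.
y₂ = 5.19 × 2.79 = 14.5 ft.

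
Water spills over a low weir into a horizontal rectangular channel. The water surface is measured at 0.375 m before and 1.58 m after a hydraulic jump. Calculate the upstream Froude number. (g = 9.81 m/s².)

For a rectangular channel the momentum equation gives q² = ½·g·y₁·y₂·(y₁ + y₂) = ½×9.81×0.375×1.58×1.96 = 5.68.
q = √5.68 = 2.38 m²/s.
V₁ = q/y₁ = 6.36 m/s; Fr₁ = V₁/√(g·y₁) = 3.31.

Fr₁ = 3.31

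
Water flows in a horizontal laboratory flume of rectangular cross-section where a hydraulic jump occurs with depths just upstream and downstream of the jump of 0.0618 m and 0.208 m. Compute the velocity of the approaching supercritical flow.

V₁ = 2.11 m/s

For a rectangular channel the momentum equation gives q² = ½·g·y₁·y₂·(y₁ + y₂) = ½×9.81×0.0618×0.208×0.270 = 0.0170.
q = √0.0170 = 0.130 m²/s.
V₁ = q/y₁ = 0.130/0.0618 = 2.11 m/s.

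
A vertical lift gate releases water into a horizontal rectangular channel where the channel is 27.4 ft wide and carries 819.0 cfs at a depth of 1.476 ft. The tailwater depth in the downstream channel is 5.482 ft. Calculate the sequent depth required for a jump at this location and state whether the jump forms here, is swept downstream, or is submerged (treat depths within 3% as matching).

y₂ = 5.438 ft; the jump forms here

q = Q/b = 819.0/27.4 = 29.89 ft²/s; V₁ = q/y₁ = 20.25 ft/s. Fr₁ = V₁/√(g·y₁) = 2.937.
By Bélanger, y₂/y₁ = ½[√(1 + 8Fr₁²) − 1] = ½[√70.031 − 1] = 3.684.
y₂ = 3.684 × 1.476 = 5.438 ft.
Tailwater y_tw = 5.482 ft: y_tw ≈ y₂, so the jump forms here.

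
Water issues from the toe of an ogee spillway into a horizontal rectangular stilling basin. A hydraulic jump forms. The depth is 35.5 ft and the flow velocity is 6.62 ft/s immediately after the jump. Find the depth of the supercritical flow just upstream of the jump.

y₁ = 2.54 ft

Fr₂ = V₂/√(g·y₂) = 6.62/√(32.2×35.5) = 0.196.
Since the conjugate-depth ratio holds either way, y₁/y₂ = ½[√(1 + 8Fr₂²) − 1] = ½[√1.307 − 1] = 0.0716.
y₁ = 0.0716 × 35.5 = 2.54 ft.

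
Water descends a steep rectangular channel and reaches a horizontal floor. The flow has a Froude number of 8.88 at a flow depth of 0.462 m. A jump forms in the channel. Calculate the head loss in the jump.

ΔE = 13.0 m

Fr₁ = 8.88 (given).
Sequent-depth ratio: y₂/y₁ = ½[√(1 + 8Fr₁²) − 1] = ½[√631.8 − 1] = 12.1.
y₂ = 12.1 × 0.462 = 5.58 m.
V₁ = Fr₁·√(g·y₁) = 8.88×√(9.81×0.462) = 18.9 m/s; q = V₁·y₁ = 8.73 m²/s. V₂ = q/y₂ = 8.73/5.58 = 1.57 m/s. E₁ = y₁ + V₁²/2g = 18.7 m; E₂ = y₂ + V₂²/2g = 5.70 m. ΔE = E₁ − E₂ = 13.0 m.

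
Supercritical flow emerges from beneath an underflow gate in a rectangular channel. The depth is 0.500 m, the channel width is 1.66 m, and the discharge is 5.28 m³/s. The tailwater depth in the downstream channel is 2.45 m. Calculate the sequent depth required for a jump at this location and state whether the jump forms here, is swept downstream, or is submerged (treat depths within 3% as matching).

q = Q/b = 5.28/1.66 = 3.18 m²/s; V₁ = q/y₁ = 6.36 m/s. Fr₁ = V₁/√(g·y₁) = 2.87.
Conjugate-depth relation: y₂/y₁ = ½[√(1 + 8Fr₁²) − 1] = ½[√67.00 − 1] = 3.59.
y₂ = 3.59 × 0.500 = 1.80 m.
Tailwater y_tw = 2.45 m: y_tw > y₂, so the jump is submerged.

y₂ = 1.80 m; the jump is submerged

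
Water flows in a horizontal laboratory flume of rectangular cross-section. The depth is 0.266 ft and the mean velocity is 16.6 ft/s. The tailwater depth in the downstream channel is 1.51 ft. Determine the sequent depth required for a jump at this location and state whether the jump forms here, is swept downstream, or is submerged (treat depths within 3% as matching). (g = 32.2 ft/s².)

Fr₁ = V₁/√(g·y₁) = 16.6/√(32.2×0.266) = 5.67.
Bélanger equation: y₂/y₁ = ½[√(1 + 8Fr₁²) − 1] = ½[√258.4 − 1] = 7.54.
y₂ = 7.54 × 0.266 = 2.00 ft.
Tailwater y_tw = 1.51 ft: y_tw < y₂, so the jump is swept downstream.

y₂ = 2.00 ft; the jump is swept downstream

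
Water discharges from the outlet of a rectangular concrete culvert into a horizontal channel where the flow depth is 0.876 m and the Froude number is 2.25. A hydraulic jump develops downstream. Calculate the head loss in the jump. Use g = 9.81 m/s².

Fr₁ = 2.25 (given).
Bélanger equation: y₂/y₁ = ½[√(1 + 8Fr₁²) − 1] = ½[√41.50 − 1] = 2.72.
y₂ = 2.72 × 0.876 = 2.38 m.
V₁ = Fr₁·√(g·y₁) = 2.25×√(9.81×0.876) = 6.60 m/s; q = V₁·y₁ = 5.78 m²/s. V₂ = q/y₂ = 5.78/2.38 = 2.42 m/s. E₁ = y₁ + V₁²/2g = 3.09 m; E₂ = y₂ + V₂²/2g = 2.68 m. ΔE = E₁ − E₂ = 0.410 m.

ΔE = 0.410 m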